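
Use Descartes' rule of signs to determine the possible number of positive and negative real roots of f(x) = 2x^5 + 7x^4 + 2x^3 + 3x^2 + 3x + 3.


Descartes' rule of signs:

For positive roots, count sign changes in f(x) = 2x^5 + 7x^4 + 2x^3 + 3x^2 + 3x + 3:
Signs of coefficients: +, +, +, +, +, +
Number of sign changes: 0
Possible positive real roots: 0

For negative roots, examine f(-x) = -2x^5 + 7x^4 - 2x^3 + 3x^2 - 3x + 3:
Signs of coefficients: -, +, -, +, -, +
Number of sign changes: 5
Possible negative real roots: 5, 3, 1

Positive roots: 0; Negative roots: 5 or 3 or 1


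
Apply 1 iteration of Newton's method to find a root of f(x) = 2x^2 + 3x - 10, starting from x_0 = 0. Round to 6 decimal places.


Newton's method: x_(n+1) = x_n - f(x_n)/f'(x_n)
f(x) = 2x^2 + 3x - 10
f'(x) = 4x + 3

Iteration 1:
  f(0.000000) = -10.000000
  f'(0.000000) = 3.000000
  x_1 = 0.000000 - (-10.000000)/(3.000000) = 3.333333

x_1 = 3.333333


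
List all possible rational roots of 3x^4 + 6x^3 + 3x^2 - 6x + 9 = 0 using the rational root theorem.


Rational root theorem: possible roots are ±p/q where:
  p divides the constant term (9): p ∈ {1, 3, 9}
  q divides the leading coefficient (3): q ∈ {1, 3}

All possible rational roots: -9, -3, -1, -1/3, 1/3, 1, 3, 9

-9, -3, -1, -1/3, 1/3, 1, 3, 9


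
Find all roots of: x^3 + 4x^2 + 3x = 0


The constant term is 0, so x = 0 is a root. Factor out x:
  x^2 + 4x + 3 = 0
Solve the quadratic x^2 + 4x + 3 = 0: discriminant = 4^2 - 4(1)(3) = 16 - 12 = 4.
sqrt(4) = 2, so x = (-4 ± 2)/2: x = -1 or x = -3.
Collecting all roots found:

x = -3, x = -1, x = 0


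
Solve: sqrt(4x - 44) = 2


Square both sides: 4x - 44 = 2^2 = 4
4x = 4 + 44 = 48
x = 12
Check: sqrt(4*12 - 44) = sqrt(4) = 2 ✓

x = 12


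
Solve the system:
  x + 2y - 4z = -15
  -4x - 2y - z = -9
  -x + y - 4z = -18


Using Cramer's rule. Expand each determinant along the first row.
D  = 1*[(-2)*(-4) - (-1)*1] - 2*[(-4)*(-4) - (-1)*(-1)] + (-4)*[(-4)*1 - (-2)*(-1)]
  = 1*(9) - 2*(15) + (-4)*(-6) = 3
Dx = (-15)*[(-2)*(-4) - (-1)*1] - 2*[(-9)*(-4) - (-1)*(-18)] + (-4)*[(-9)*1 - (-2)*(-18)]
  = (-15)*(9) - 2*(18) + (-4)*(-45) = 9
Dy = 1*[(-9)*(-4) - (-1)*(-18)] - (-15)*[(-4)*(-4) - (-1)*(-1)] + (-4)*[(-4)*(-18) - (-9)*(-1)]
  = 1*(18) - (-15)*(15) + (-4)*(63) = -9
Dz = 1*[(-2)*(-18) - (-9)*1] - 2*[(-4)*(-18) - (-9)*(-1)] + (-15)*[(-4)*1 - (-2)*(-1)]
  = 1*(45) - 2*(63) + (-15)*(-6) = 9
x = Dx/D = 9/3 = 3, y = Dy/D = -9/3 = -3, z = Dz/D = 9/3 = 3
Check eq1: (1)(3) + (2)(-3) + (-4)(3) = -15 = -15 ✓
Check eq2: (-4)(3) + (-2)(-3) + (-1)(3) = -9 = -9 ✓
Check eq3: (-1)(3) + (1)(-3) + (-4)(3) = -18 = -18 ✓

x = 3, y = -3, z = 3


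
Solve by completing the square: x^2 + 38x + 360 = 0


Start: x^2 + 38x + 360 = 0
Move constant: x^2 + 38x = -360
Half of 38 is 19, squared is 361
Add 361 to both sides: x^2 + 38x + 361 = 1
(x + 19)^2 = 1
x + 19 = ±1
x = -19 + 1 = -18 or x = -19 - 1 = -20

x = -20, x = -18


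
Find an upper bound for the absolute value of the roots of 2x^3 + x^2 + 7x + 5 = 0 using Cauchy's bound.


Cauchy's bound: all roots r satisfy |r| <= 1 + max(|a_i/a_n|) for i = 0,...,n-1
where a_n is the leading coefficient.

Coefficients: [2, 1, 7, 5]
Leading coefficient a_n = 2
Ratios |a_i/a_n|: 1/2, 7/2, 5/2
Maximum ratio: 7/2
Cauchy's bound: |r| <= 1 + 7/2 = 9/2

Upper bound = 9/2


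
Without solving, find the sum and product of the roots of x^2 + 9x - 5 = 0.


By Vieta's formulas for ax^2 + bx + c = 0:
  Sum of roots = -b/a
  Product of roots = c/a

Here a = 1, b = 9, c = -5
Sum = -(9)/1 = -9
Product = -5/1 = -5

Sum = -9, Product = -5


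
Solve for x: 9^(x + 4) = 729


Express both sides with the same base.
729 = 9^3
Since the bases match, equate exponents: x + 4 = 3
So x = 3 - (4) = -1

x = -1


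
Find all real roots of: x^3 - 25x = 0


The constant term is 0, so x = 0 is a root. Factor out x:
  x(x^2 - 25) = 0
Solve the quadratic x^2 - 25 = 0: discriminant = 0^2 - 4(1)(-25) = 0 + 100 = 100.
sqrt(100) = 10, so x = (0 ± 10)/2: x = 5 or x = -5.

x = -5, x = 0, x = 5


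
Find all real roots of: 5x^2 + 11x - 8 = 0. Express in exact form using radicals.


Using the quadratic formula: x = (-b ± sqrt(b^2 - 4ac)) / (2a)
Here a = 5, b = 11, c = -8
Discriminant = b^2 - 4ac = 11^2 - 4(5)(-8) = 121 + 160 = 281
Since discriminant = 281 > 0, there are two real roots.
x = (-11 ± sqrt(281)) / 10
Numerically: x ≈ 0.5763 or x ≈ -2.7763

x = (-11 + sqrt(281)) / 10 or x = (-11 - sqrt(281)) / 10


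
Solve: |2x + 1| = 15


An absolute value equation |expr| = 15 gives two cases:
Case 1: 2x + 1 = 15
  2x = 14, so x = 7
Case 2: 2x + 1 = -15
  2x = -16, so x = -8

x = -8, x = 7


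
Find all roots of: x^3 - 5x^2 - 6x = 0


The constant term is 0, so x = 0 is a root. Factor out x:
  x^2 - 5x - 6 = 0
Solve the quadratic x^2 - 5x - 6 = 0: discriminant = (-5)^2 - 4(1)(-6) = 25 + 24 = 49.
sqrt(49) = 7, so x = (5 ± 7)/2: x = 6 or x = -1.
Collecting all roots found:

x = -1, x = 0, x = 6


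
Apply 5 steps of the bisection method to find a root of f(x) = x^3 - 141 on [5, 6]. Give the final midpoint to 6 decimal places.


f(x) = x^3 - 141
f(5) = -16 < 0
f(6) = 75 > 0

Step 1: midpoint = (5.000000 + 6.000000)/2 = 5.500000
  f(5.500000) = 25.375000
  f(mid) > 0, so root is in [5.000000, 5.500000]

Step 2: midpoint = (5.000000 + 5.500000)/2 = 5.250000
  f(5.250000) = 3.703125
  f(mid) > 0, so root is in [5.000000, 5.250000]

Step 3: midpoint = (5.000000 + 5.250000)/2 = 5.125000
  f(5.125000) = -6.388672
  f(mid) < 0, so root is in [5.125000, 5.250000]

Step 4: midpoint = (5.125000 + 5.250000)/2 = 5.187500
  f(5.187500) = -1.403564
  f(mid) < 0, so root is in [5.187500, 5.250000]

Step 5: midpoint = (5.187500 + 5.250000)/2 = 5.218750
  f(5.218750) = 1.134491
  f(mid) > 0, so root is in [5.187500, 5.218750]

midpoint = 5.218750


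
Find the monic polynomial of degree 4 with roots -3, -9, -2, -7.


A monic polynomial with roots -3, -9, -2, -7 is:
p(x) = (x + 3)(x + 9)(x + 2)(x + 7)
After multiplying by (x + 3): x + 3
After multiplying by (x + 9): x^2 + 12x + 27
After multiplying by (x + 2): x^3 + 14x^2 + 51x + 54
After multiplying by (x + 7): x^4 + 21x^3 + 149x^2 + 411x + 378

x^4 + 21x^3 + 149x^2 + 411x + 378


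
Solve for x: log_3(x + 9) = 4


Convert to exponential form: x + 9 = 3^4 = 81
x = 81 - 9 = 72
Check: log_3(72 + 9) = log_3(81) = log_3(81) = 4 ✓

x = 72


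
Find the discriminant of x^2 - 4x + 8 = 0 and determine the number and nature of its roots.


For ax^2 + bx + c = 0, discriminant D = b^2 - 4ac
Here a = 1, b = -4, c = 8
D = (-4)^2 - 4(1)(8) = 16 - 32 = -16

D = -16 < 0
The equation has no real roots (2 complex conjugate roots).

Discriminant = -16, no real roots (2 complex conjugate roots)


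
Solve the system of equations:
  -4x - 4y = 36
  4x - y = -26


Using Cramer's rule:
Determinant D = (-4)(-1) - (4)(-4) = 4 + 16 = 20
Dx = (36)(-1) - (-26)(-4) = -36 - 104 = -140
Dy = (-4)(-26) - (4)(36) = 104 - 144 = -40
x = Dx/D = -140/20 = -7
y = Dy/D = -40/20 = -2

x = -7, y = -2


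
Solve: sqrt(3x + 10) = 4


Square both sides: 3x + 10 = 4^2 = 16
3x = 16 - 10 = 6
x = 2
Check: sqrt(3*2 + 10) = sqrt(16) = 4 ✓

x = 2


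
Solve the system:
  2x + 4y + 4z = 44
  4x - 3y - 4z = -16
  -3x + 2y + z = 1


Using Cramer's rule. Expand each determinant along the first row.
D  = 2*[(-3)*1 - (-4)*2] - 4*[4*1 - (-4)*(-3)] + 4*[4*2 - (-3)*(-3)]
  = 2*(5) - 4*(-8) + 4*(-1) = 38
Dx = 44*[(-3)*1 - (-4)*2] - 4*[(-16)*1 - (-4)*1] + 4*[(-16)*2 - (-3)*1]
  = 44*(5) - 4*(-12) + 4*(-29) = 152
Dy = 2*[(-16)*1 - (-4)*1] - 44*[4*1 - (-4)*(-3)] + 4*[4*1 - (-16)*(-3)]
  = 2*(-12) - 44*(-8) + 4*(-44) = 152
Dz = 2*[(-3)*1 - (-16)*2] - 4*[4*1 - (-16)*(-3)] + 44*[4*2 - (-3)*(-3)]
  = 2*(29) - 4*(-44) + 44*(-1) = 190
x = Dx/D = 152/38 = 4, y = Dy/D = 152/38 = 4, z = Dz/D = 190/38 = 5
Check eq1: (2)(4) + (4)(4) + (4)(5) = 44 = 44 ✓
Check eq2: (4)(4) + (-3)(4) + (-4)(5) = -16 = -16 ✓
Check eq3: (-3)(4) + (2)(4) + (1)(5) = 1 = 1 ✓

x = 4, y = 4, z = 5


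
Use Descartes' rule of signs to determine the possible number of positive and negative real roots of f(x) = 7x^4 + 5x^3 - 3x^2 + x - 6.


Descartes' rule of signs:

For positive roots, count sign changes in f(x) = 7x^4 + 5x^3 - 3x^2 + x - 6:
Signs of coefficients: +, +, -, +, -
Number of sign changes: 3
Possible positive real roots: 3, 1

For negative roots, examine f(-x) = 7x^4 - 5x^3 - 3x^2 - x - 6:
Signs of coefficients: +, -, -, -, -
Number of sign changes: 1
Possible negative real roots: 1

Positive roots: 3 or 1; Negative roots: 1


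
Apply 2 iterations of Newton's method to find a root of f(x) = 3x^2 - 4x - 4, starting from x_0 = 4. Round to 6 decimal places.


Newton's method: x_(n+1) = x_n - f(x_n)/f'(x_n)
f(x) = 3x^2 - 4x - 4
f'(x) = 6x - 4

Iteration 1:
  f(4.000000) = 28.000000
  f'(4.000000) = 20.000000
  x_1 = 4.000000 - (28.000000)/(20.000000) = 2.600000

Iteration 2:
  f(2.600000) = 5.880000
  f'(2.600000) = 11.600000
  x_2 = 2.600000 - (5.880000)/(11.600000) = 2.093103

x_2 = 2.093103


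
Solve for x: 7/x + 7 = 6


Subtract 7 from both sides: 7/x = -1
Multiply both sides by x: 7 = -1 * x
Divide by -1: x = -7

x = -7


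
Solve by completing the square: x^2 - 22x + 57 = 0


Start: x^2 - 22x + 57 = 0
Move constant: x^2 - 22x = -57
Half of -22 is -11, squared is 121
Add 121 to both sides: x^2 - 22x + 121 = 64
(x - 11)^2 = 64
x - 11 = ±8
x = 11 + 8 = 19 or x = 11 - 8 = 3

x = 3, x = 19


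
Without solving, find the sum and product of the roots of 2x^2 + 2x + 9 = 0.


By Vieta's formulas for ax^2 + bx + c = 0:
  Sum of roots = -b/a
  Product of roots = c/a

Here a = 2, b = 2, c = 9
Sum = -(2)/2 = -1
Product = 9/2 = 9/2

Sum = -1, Product = 9/2


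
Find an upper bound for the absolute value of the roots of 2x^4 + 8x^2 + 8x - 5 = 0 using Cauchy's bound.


Cauchy's bound: all roots r satisfy |r| <= 1 + max(|a_i/a_n|) for i = 0,...,n-1
where a_n is the leading coefficient.

Coefficients: [2, 0, 8, 8, -5]
Leading coefficient a_n = 2
Ratios |a_i/a_n|: 0, 4, 4, 5/2
Maximum ratio: 4
Cauchy's bound: |r| <= 1 + 4 = 5

Upper bound = 5


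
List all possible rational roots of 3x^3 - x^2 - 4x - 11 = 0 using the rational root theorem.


Rational root theorem: possible roots are ±p/q where:
  p divides the constant term (-11): p ∈ {1, 11}
  q divides the leading coefficient (3): q ∈ {1, 3}

All possible rational roots: -11, -11/3, -1, -1/3, 1/3, 1, 11/3, 11

-11, -11/3, -1, -1/3, 1/3, 1, 11/3, 11


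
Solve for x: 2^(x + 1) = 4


Express both sides with the same base.
4 = 2^2
Since the bases match, equate exponents: x + 1 = 2
So x = 2 - (1) = 1

x = 1


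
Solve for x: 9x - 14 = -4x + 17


Starting with: 9x - 14 = -4x + 17
Move all x terms to left: (9 + 4)x = 17 + 14
Simplify: 13x = 31
Divide both sides by 13: x = 31/13

x = 31/13


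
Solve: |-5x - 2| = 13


An absolute value equation |expr| = 13 gives two cases:
Case 1: -5x - 2 = 13
  -5x = 15, so x = -3
Case 2: -5x - 2 = -13
  -5x = -11, so x = 11/5

x = -3, x = 11/5


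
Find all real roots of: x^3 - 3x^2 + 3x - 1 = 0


Let p(x) = x^3 - 3x^2 + 3x - 1. By the rational root theorem (leading coefficient 1), any rational root is an integer divisor of 1: try ±1, ±2, ... in turn.
Test x = 1: value = 0 ✓, so (x - 1) is a factor.
Synthetic division by (x - 1): bring down 1; 1(1) - 3 = -2; (-2)(1) + 3 = 1; 1(1) - 1 = 0 → quotient x^2 - 2x + 1, remainder 0.
Solve the quadratic x^2 - 2x + 1 = 0: discriminant = (-2)^2 - 4(1)(1) = 4 - 4 = 0.
Discriminant = 0, so a double root: x = 2/2 = 1.

x = 1 (multiplicity 3)


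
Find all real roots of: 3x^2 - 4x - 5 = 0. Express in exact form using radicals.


Using the quadratic formula: x = (-b ± sqrt(b^2 - 4ac)) / (2a)
Here a = 3, b = -4, c = -5
Discriminant = b^2 - 4ac = (-4)^2 - 4(3)(-5) = 16 + 60 = 76
Since discriminant = 76 > 0, there are two real roots.
x = (4 ± 2*sqrt(19)) / 6
Simplifying: x = (2 ± sqrt(19)) / 3
Numerically: x ≈ 2.1196 or x ≈ -0.7863

x = (2 + sqrt(19)) / 3 or x = (2 - sqrt(19)) / 3


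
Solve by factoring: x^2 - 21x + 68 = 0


We need two numbers that multiply to 68 and add to -21.
Those numbers are -4 and -17 (since (-4) * (-17) = 68 and (-4) + (-17) = -21).
So x^2 - 21x + 68 = (x - 4)(x - 17) = 0
Setting each factor to zero: x = 4 or x = 17

x = 4, x = 17


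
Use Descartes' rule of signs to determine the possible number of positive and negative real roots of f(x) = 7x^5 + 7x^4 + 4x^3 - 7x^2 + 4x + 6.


Descartes' rule of signs:

For positive roots, count sign changes in f(x) = 7x^5 + 7x^4 + 4x^3 - 7x^2 + 4x + 6:
Signs of coefficients: +, +, +, -, +, +
Number of sign changes: 2
Possible positive real roots: 2, 0

For negative roots, examine f(-x) = -7x^5 + 7x^4 - 4x^3 - 7x^2 - 4x + 6:
Signs of coefficients: -, +, -, -, -, +
Number of sign changes: 3
Possible negative real roots: 3, 1

Positive roots: 2 or 0; Negative roots: 3 or 1


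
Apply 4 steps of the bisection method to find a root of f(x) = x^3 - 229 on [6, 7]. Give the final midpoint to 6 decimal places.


f(x) = x^3 - 229
f(6) = -13 < 0
f(7) = 114 > 0

Step 1: midpoint = (6.000000 + 7.000000)/2 = 6.500000
  f(6.500000) = 45.625000
  f(mid) > 0, so root is in [6.000000, 6.500000]

Step 2: midpoint = (6.000000 + 6.500000)/2 = 6.250000
  f(6.250000) = 15.140625
  f(mid) > 0, so root is in [6.000000, 6.250000]

Step 3: midpoint = (6.000000 + 6.250000)/2 = 6.125000
  f(6.125000) = 0.783203
  f(mid) > 0, so root is in [6.000000, 6.125000]

Step 4: midpoint = (6.000000 + 6.125000)/2 = 6.062500
  f(6.062500) = -6.179443
  f(mid) < 0, so root is in [6.062500, 6.125000]

midpoint = 6.062500


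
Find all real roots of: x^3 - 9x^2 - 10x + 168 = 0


Let p(x) = x^3 - 9x^2 - 10x + 168. By the rational root theorem (leading coefficient 1), any rational root is an integer divisor of 168: try ±1, ±2, ... in turn.
Test x = 1: value = 150 ≠ 0.
Test x = -1: value = 168 ≠ 0.
Test x = 2: value = 120 ≠ 0.
Test x = -2: value = 144 ≠ 0.
Test x = 3: value = 84 ≠ 0.
Test x = -3: value = 90 ≠ 0.
Test x = 4: value = 48 ≠ 0.
Test x = -4: value = 0 ✓, so (x + 4) is a factor.
Synthetic division by (x + 4): bring down 1; 1(-4) - 9 = -13; (-13)(-4) - 10 = 42; 42(-4) + 168 = 0 → quotient x^2 - 13x + 42, remainder 0.
Solve the quadratic x^2 - 13x + 42 = 0: discriminant = (-13)^2 - 4(1)(42) = 169 - 168 = 1.
sqrt(1) = 1, so x = (13 ± 1)/2: x = 7 or x = 6.

x = -4, x = 6, x = 7


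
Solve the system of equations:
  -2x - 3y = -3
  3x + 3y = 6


Using Cramer's rule:
Determinant D = (-2)(3) - (3)(-3) = -6 + 9 = 3
Dx = (-3)(3) - (6)(-3) = -9 + 18 = 9
Dy = (-2)(6) - (3)(-3) = -12 + 9 = -3
x = Dx/D = 9/3 = 3
y = Dy/D = -3/3 = -1

x = 3, y = -1


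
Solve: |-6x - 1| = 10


An absolute value equation |expr| = 10 gives two cases:
Case 1: -6x - 1 = 10
  -6x = 11, so x = -11/6
Case 2: -6x - 1 = -10
  -6x = -9, so x = 3/2

x = -11/6, x = 3/2


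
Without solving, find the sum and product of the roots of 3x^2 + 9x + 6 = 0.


By Vieta's formulas for ax^2 + bx + c = 0:
  Sum of roots = -b/a
  Product of roots = c/a

Here a = 3, b = 9, c = 6
Sum = -(9)/3 = -3
Product = 6/3 = 2

Sum = -3, Product = 2


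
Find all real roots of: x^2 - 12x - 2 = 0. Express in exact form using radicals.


Using the quadratic formula: x = (-b ± sqrt(b^2 - 4ac)) / (2a)
Here a = 1, b = -12, c = -2
Discriminant = b^2 - 4ac = (-12)^2 - 4(1)(-2) = 144 + 8 = 152
Since discriminant = 152 > 0, there are two real roots.
x = (12 ± 2*sqrt(38)) / 2
Simplifying: x = 6 ± sqrt(38)
Numerically: x ≈ 12.1644 or x ≈ -0.1644

x = 6 + sqrt(38) or x = 6 - sqrt(38)


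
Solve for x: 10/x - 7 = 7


Subtract -7 from both sides: 10/x = 14
Multiply both sides by x: 10 = 14 * x
Divide by 14: x = 5/7

x = 5/7


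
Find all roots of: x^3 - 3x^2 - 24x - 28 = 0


Let p(x) = x^3 - 3x^2 - 24x - 28. By the rational root theorem (leading coefficient 1), any rational root is an integer divisor of 28: try ±1, ±2, ... in turn.
Test x = 1: value = -54 ≠ 0.
Test x = -1: value = -8 ≠ 0.
Test x = 2: value = -80 ≠ 0.
Test x = -2: value = 0 ✓, so (x + 2) is a factor.
Synthetic division by (x + 2): bring down 1; 1(-2) - 3 = -5; (-5)(-2) - 24 = -14; (-14)(-2) - 28 = 0 → quotient x^2 - 5x - 14, remainder 0.
Solve the quadratic x^2 - 5x - 14 = 0: discriminant = (-5)^2 - 4(1)(-14) = 25 + 56 = 81.
sqrt(81) = 9, so x = (5 ± 9)/2: x = 7 or x = -2.
Collecting all roots found:

x = -2 (multiplicity 2), x = 7


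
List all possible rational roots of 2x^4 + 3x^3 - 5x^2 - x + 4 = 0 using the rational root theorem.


Rational root theorem: possible roots are ±p/q where:
  p divides the constant term (4): p ∈ {1, 2, 4}
  q divides the leading coefficient (2): q ∈ {1, 2}

All possible rational roots: -4, -2, -1, -1/2, 1/2, 1, 2, 4

-4, -2, -1, -1/2, 1/2, 1, 2, 4


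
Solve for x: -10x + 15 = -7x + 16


Starting with: -10x + 15 = -7x + 16
Move all x terms to left: (-10 + 7)x = 16 - 15
Simplify: -3x = 1
Divide both sides by -3: x = -1/3

x = -1/3


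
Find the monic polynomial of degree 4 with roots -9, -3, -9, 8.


A monic polynomial with roots -9, -3, -9, 8 is:
p(x) = (x + 9)(x + 3)(x + 9)(x - 8)
After multiplying by (x + 9): x + 9
After multiplying by (x + 3): x^2 + 12x + 27
After multiplying by (x + 9): x^3 + 21x^2 + 135x + 243
After multiplying by (x - 8): x^4 + 13x^3 - 33x^2 - 837x - 1944

x^4 + 13x^3 - 33x^2 - 837x - 1944


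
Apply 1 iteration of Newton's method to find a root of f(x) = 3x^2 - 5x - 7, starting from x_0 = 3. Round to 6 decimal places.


Newton's method: x_(n+1) = x_n - f(x_n)/f'(x_n)
f(x) = 3x^2 - 5x - 7
f'(x) = 6x - 5

Iteration 1:
  f(3.000000) = 5.000000
  f'(3.000000) = 13.000000
  x_1 = 3.000000 - (5.000000)/(13.000000) = 2.615385

x_1 = 2.615385


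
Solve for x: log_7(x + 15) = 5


Convert to exponential form: x + 15 = 7^5 = 16807
x = 16807 - 15 = 16792
Check: log_7(16792 + 15) = log_7(16807) = log_7(16807) = 5 ✓

x = 16792


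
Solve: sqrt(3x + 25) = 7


Square both sides: 3x + 25 = 7^2 = 49
3x = 49 - 25 = 24
x = 8
Check: sqrt(3*8 + 25) = sqrt(49) = 7 ✓

x = 8


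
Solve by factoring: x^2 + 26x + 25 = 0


We need two numbers that multiply to 25 and add to 26.
Those numbers are 1 and 25 (since 1 * 25 = 25 and 1 + 25 = 26).
So x^2 + 26x + 25 = (x + 1)(x + 25) = 0
Setting each factor to zero: x = -1 or x = -25

x = -25, x = -1


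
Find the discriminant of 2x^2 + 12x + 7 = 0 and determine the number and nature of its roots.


For ax^2 + bx + c = 0, discriminant D = b^2 - 4ac
Here a = 2, b = 12, c = 7
D = (12)^2 - 4(2)(7) = 144 - 56 = 88

D = 88 > 0 but not a perfect square
The equation has 2 distinct real irrational roots.

Discriminant = 88, 2 distinct real irrational roots


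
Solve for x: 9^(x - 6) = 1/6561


Express both sides with the same base.
1/6561 = 9^(-4)
Since the bases match, equate exponents: x - 6 = -4
So x = -4 - (-6) = 2

x = 2


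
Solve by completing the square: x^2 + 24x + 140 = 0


Start: x^2 + 24x + 140 = 0
Move constant: x^2 + 24x = -140
Half of 24 is 12, squared is 144
Add 144 to both sides: x^2 + 24x + 144 = 4
(x + 12)^2 = 4
x + 12 = ±2
x = -12 + 2 = -10 or x = -12 - 2 = -14

x = -14, x = -10


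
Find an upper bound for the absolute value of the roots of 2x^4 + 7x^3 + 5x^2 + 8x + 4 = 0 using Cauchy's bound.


Cauchy's bound: all roots r satisfy |r| <= 1 + max(|a_i/a_n|) for i = 0,...,n-1
where a_n is the leading coefficient.

Coefficients: [2, 7, 5, 8, 4]
Leading coefficient a_n = 2
Ratios |a_i/a_n|: 7/2, 5/2, 4, 2
Maximum ratio: 4
Cauchy's bound: |r| <= 1 + 4 = 5

Upper bound = 5


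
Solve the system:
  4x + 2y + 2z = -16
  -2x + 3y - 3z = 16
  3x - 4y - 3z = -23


Using Cramer's rule. Expand each determinant along the first row.
D  = 4*[3*(-3) - (-3)*(-4)] - 2*[(-2)*(-3) - (-3)*3] + 2*[(-2)*(-4) - 3*3]
  = 4*(-21) - 2*(15) + 2*(-1) = -116
Dx = (-16)*[3*(-3) - (-3)*(-4)] - 2*[16*(-3) - (-3)*(-23)] + 2*[16*(-4) - 3*(-23)]
  = (-16)*(-21) - 2*(-117) + 2*(5) = 580
Dy = 4*[16*(-3) - (-3)*(-23)] - (-16)*[(-2)*(-3) - (-3)*3] + 2*[(-2)*(-23) - 16*3]
  = 4*(-117) - (-16)*(15) + 2*(-2) = -232
Dz = 4*[3*(-23) - 16*(-4)] - 2*[(-2)*(-23) - 16*3] + (-16)*[(-2)*(-4) - 3*3]
  = 4*(-5) - 2*(-2) + (-16)*(-1) = 0
x = Dx/D = 580/-116 = -5, y = Dy/D = -232/-116 = 2, z = Dz/D = 0/-116 = 0
Check eq1: (4)(-5) + (2)(2) + (2)(0) = -16 = -16 ✓
Check eq2: (-2)(-5) + (3)(2) + (-3)(0) = 16 = 16 ✓
Check eq3: (3)(-5) + (-4)(2) + (-3)(0) = -23 = -23 ✓

x = -5, y = 2, z = 0


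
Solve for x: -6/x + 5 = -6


Subtract 5 from both sides: -6/x = -11
Multiply both sides by x: -6 = -11 * x
Divide by -11: x = 6/11

x = 6/11


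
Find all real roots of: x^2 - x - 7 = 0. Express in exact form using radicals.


Using the quadratic formula: x = (-b ± sqrt(b^2 - 4ac)) / (2a)
Here a = 1, b = -1, c = -7
Discriminant = b^2 - 4ac = (-1)^2 - 4(1)(-7) = 1 + 28 = 29
Since discriminant = 29 > 0, there are two real roots.
x = (1 ± sqrt(29)) / 2
Numerically: x ≈ 3.1926 or x ≈ -2.1926

x = (1 + sqrt(29)) / 2 or x = (1 - sqrt(29)) / 2


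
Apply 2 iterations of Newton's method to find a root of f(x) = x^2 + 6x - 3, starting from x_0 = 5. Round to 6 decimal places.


Newton's method: x_(n+1) = x_n - f(x_n)/f'(x_n)
f(x) = x^2 + 6x - 3
f'(x) = 2x + 6

Iteration 1:
  f(5.000000) = 52.000000
  f'(5.000000) = 16.000000
  x_1 = 5.000000 - (52.000000)/(16.000000) = 1.750000

Iteration 2:
  f(1.750000) = 10.562500
  f'(1.750000) = 9.500000
  x_2 = 1.750000 - (10.562500)/(9.500000) = 0.638158

x_2 = 0.638158


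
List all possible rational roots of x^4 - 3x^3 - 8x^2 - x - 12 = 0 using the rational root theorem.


Rational root theorem: possible roots are ±p/q where:
  p divides the constant term (-12): p ∈ {1, 2, 3, 4, 6, 12}
  q divides the leading coefficient (1): q ∈ {1}

All possible rational roots: -12, -6, -4, -3, -2, -1, 1, 2, 3, 4, 6, 12

-12, -6, -4, -3, -2, -1, 1, 2, 3, 4, 6, 12


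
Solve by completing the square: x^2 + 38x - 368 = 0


Start: x^2 + 38x - 368 = 0
Move constant: x^2 + 38x = 368
Half of 38 is 19, squared is 361
Add 361 to both sides: x^2 + 38x + 361 = 729
(x + 19)^2 = 729
x + 19 = ±27
x = -19 + 27 = 8 or x = -19 - 27 = -46

x = -46, x = 8


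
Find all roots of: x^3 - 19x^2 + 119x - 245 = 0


Let p(x) = x^3 - 19x^2 + 119x - 245. By the rational root theorem (leading coefficient 1), any rational root is an integer divisor of 245: try ±1, ±2, ... in turn.
Test x = 1: value = -144 ≠ 0.
Test x = -1: value = -384 ≠ 0.
Test x = 5: value = 0 ✓, so (x - 5) is a factor.
Synthetic division by (x - 5): bring down 1; 1(5) - 19 = -14; (-14)(5) + 119 = 49; 49(5) - 245 = 0 → quotient x^2 - 14x + 49, remainder 0.
Solve the quadratic x^2 - 14x + 49 = 0: discriminant = (-14)^2 - 4(1)(49) = 196 - 196 = 0.
Discriminant = 0, so a double root: x = 14/2 = 7.
Collecting all roots found:

x = 5, x = 7 (multiplicity 2)


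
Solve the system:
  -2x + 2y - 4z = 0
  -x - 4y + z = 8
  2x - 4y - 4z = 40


Using Cramer's rule. Expand each determinant along the first row.
D  = (-2)*[(-4)*(-4) - 1*(-4)] - 2*[(-1)*(-4) - 1*2] + (-4)*[(-1)*(-4) - (-4)*2]
  = (-2)*(20) - 2*(2) + (-4)*(12) = -92
Dx = 0*[(-4)*(-4) - 1*(-4)] - 2*[8*(-4) - 1*40] + (-4)*[8*(-4) - (-4)*40]
  = 0*(20) - 2*(-72) + (-4)*(128) = -368
Dy = (-2)*[8*(-4) - 1*40] - 0*[(-1)*(-4) - 1*2] + (-4)*[(-1)*40 - 8*2]
  = (-2)*(-72) - 0*(2) + (-4)*(-56) = 368
Dz = (-2)*[(-4)*40 - 8*(-4)] - 2*[(-1)*40 - 8*2] + 0*[(-1)*(-4) - (-4)*2]
  = (-2)*(-128) - 2*(-56) + 0*(12) = 368
x = Dx/D = -368/-92 = 4, y = Dy/D = 368/-92 = -4, z = Dz/D = 368/-92 = -4
Check eq1: (-2)(4) + (2)(-4) + (-4)(-4) = 0 = 0 ✓
Check eq2: (-1)(4) + (-4)(-4) + (1)(-4) = 8 = 8 ✓
Check eq3: (2)(4) + (-4)(-4) + (-4)(-4) = 40 = 40 ✓

x = 4, y = -4, z = -4


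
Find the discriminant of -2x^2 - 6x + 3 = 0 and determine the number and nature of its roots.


For ax^2 + bx + c = 0, discriminant D = b^2 - 4ac
Here a = -2, b = -6, c = 3
D = (-6)^2 - 4(-2)(3) = 36 + 24 = 60

D = 60 > 0 but not a perfect square
The equation has 2 distinct real irrational roots.

Discriminant = 60, 2 distinct real irrational roots


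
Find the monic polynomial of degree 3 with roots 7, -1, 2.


A monic polynomial with roots 7, -1, 2 is:
p(x) = (x - 7)(x + 1)(x - 2)
After multiplying by (x - 7): x - 7
After multiplying by (x + 1): x^2 - 6x - 7
After multiplying by (x - 2): x^3 - 8x^2 + 5x + 14

x^3 - 8x^2 + 5x + 14


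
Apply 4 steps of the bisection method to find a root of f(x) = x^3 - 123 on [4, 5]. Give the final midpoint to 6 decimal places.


f(x) = x^3 - 123
f(4) = -59 < 0
f(5) = 2 > 0

Step 1: midpoint = (4.000000 + 5.000000)/2 = 4.500000
  f(4.500000) = -31.875000
  f(mid) < 0, so root is in [4.500000, 5.000000]

Step 2: midpoint = (4.500000 + 5.000000)/2 = 4.750000
  f(4.750000) = -15.828125
  f(mid) < 0, so root is in [4.750000, 5.000000]

Step 3: midpoint = (4.750000 + 5.000000)/2 = 4.875000
  f(4.875000) = -7.142578
  f(mid) < 0, so root is in [4.875000, 5.000000]

Step 4: midpoint = (4.875000 + 5.000000)/2 = 4.937500
  f(4.937500) = -2.629150
  f(mid) < 0, so root is in [4.937500, 5.000000]

midpoint = 4.937500


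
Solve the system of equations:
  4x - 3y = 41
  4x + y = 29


Using Cramer's rule:
Determinant D = (4)(1) - (4)(-3) = 4 + 12 = 16
Dx = (41)(1) - (29)(-3) = 41 + 87 = 128
Dy = (4)(29) - (4)(41) = 116 - 164 = -48
x = Dx/D = 128/16 = 8
y = Dy/D = -48/16 = -3

x = 8, y = -3


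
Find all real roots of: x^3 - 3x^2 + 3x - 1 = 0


Let p(x) = x^3 - 3x^2 + 3x - 1. By the rational root theorem (leading coefficient 1), any rational root is an integer divisor of 1: try ±1, ±2, ... in turn.
Test x = 1: value = 0 ✓, so (x - 1) is a factor.
Synthetic division by (x - 1): bring down 1; 1(1) - 3 = -2; (-2)(1) + 3 = 1; 1(1) - 1 = 0 → quotient x^2 - 2x + 1, remainder 0.
Solve the quadratic x^2 - 2x + 1 = 0: discriminant = (-2)^2 - 4(1)(1) = 4 - 4 = 0.
Discriminant = 0, so a double root: x = 2/2 = 1.

x = 1 (multiplicity 3)


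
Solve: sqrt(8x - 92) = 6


Square both sides: 8x - 92 = 6^2 = 36
8x = 36 + 92 = 128
x = 16
Check: sqrt(8*16 - 92) = sqrt(36) = 6 ✓

x = 16


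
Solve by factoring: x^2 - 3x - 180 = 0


We need two numbers that multiply to -180 and add to -3.
Those numbers are -15 and 12 (since (-15) * 12 = -180 and (-15) + 12 = -3).
So x^2 - 3x - 180 = (x - 15)(x + 12) = 0
Setting each factor to zero: x = 15 or x = -12

x = -12, x = 15


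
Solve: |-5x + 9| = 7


An absolute value equation |expr| = 7 gives two cases:
Case 1: -5x + 9 = 7
  -5x = -2, so x = 2/5
Case 2: -5x + 9 = -7
  -5x = -16, so x = 16/5

x = 2/5, x = 16/5


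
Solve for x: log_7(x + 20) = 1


Convert to exponential form: x + 20 = 7^1 = 7
x = 7 - 20 = -13
Check: log_7(-13 + 20) = log_7(7) = log_7(7) = 1 ✓

x = -13


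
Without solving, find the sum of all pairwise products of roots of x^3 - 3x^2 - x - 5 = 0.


By Vieta's formulas for x^3 + bx^2 + cx + d = 0:
  r1 + r2 + r3 = -b/a = 3
  r1*r2 + r1*r3 + r2*r3 = c/a = -1
  r1*r2*r3 = -d/a = 5


Sum of pairwise products = -1


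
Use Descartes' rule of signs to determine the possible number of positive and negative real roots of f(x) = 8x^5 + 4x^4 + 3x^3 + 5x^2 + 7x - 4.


Descartes' rule of signs:

For positive roots, count sign changes in f(x) = 8x^5 + 4x^4 + 3x^3 + 5x^2 + 7x - 4:
Signs of coefficients: +, +, +, +, +, -
Number of sign changes: 1
Possible positive real roots: 1

For negative roots, examine f(-x) = -8x^5 + 4x^4 - 3x^3 + 5x^2 - 7x - 4:
Signs of coefficients: -, +, -, +, -, -
Number of sign changes: 4
Possible negative real roots: 4, 2, 0

Positive roots: 1; Negative roots: 4 or 2 or 0


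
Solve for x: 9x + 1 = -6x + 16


Starting with: 9x + 1 = -6x + 16
Move all x terms to left: (9 + 6)x = 16 - 1
Simplify: 15x = 15
Divide both sides by 15: x = 1

x = 1


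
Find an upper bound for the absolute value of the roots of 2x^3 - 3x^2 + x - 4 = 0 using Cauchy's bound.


Cauchy's bound: all roots r satisfy |r| <= 1 + max(|a_i/a_n|) for i = 0,...,n-1
where a_n is the leading coefficient.

Coefficients: [2, -3, 1, -4]
Leading coefficient a_n = 2
Ratios |a_i/a_n|: 3/2, 1/2, 2
Maximum ratio: 2
Cauchy's bound: |r| <= 1 + 2 = 3

Upper bound = 3


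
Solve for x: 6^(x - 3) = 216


Express both sides with the same base.
216 = 6^3
Since the bases match, equate exponents: x - 3 = 3
So x = 3 - (-3) = 6

x = 6


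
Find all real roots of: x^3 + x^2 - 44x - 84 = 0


Let p(x) = x^3 + x^2 - 44x - 84. By the rational root theorem (leading coefficient 1), any rational root is an integer divisor of 84: try ±1, ±2, ... in turn.
Test x = 1: value = -126 ≠ 0.
Test x = -1: value = -40 ≠ 0.
Test x = 2: value = -160 ≠ 0.
Test x = -2: value = 0 ✓, so (x + 2) is a factor.
Synthetic division by (x + 2): bring down 1; 1(-2) + 1 = -1; (-1)(-2) - 44 = -42; (-42)(-2) - 84 = 0 → quotient x^2 - x - 42, remainder 0.
Solve the quadratic x^2 - x - 42 = 0: discriminant = (-1)^2 - 4(1)(-42) = 1 + 168 = 169.
sqrt(169) = 13, so x = (1 ± 13)/2: x = 7 or x = -6.

x = -6, x = -2, x = 7


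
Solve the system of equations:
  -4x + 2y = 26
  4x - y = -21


Using Cramer's rule:
Determinant D = (-4)(-1) - (4)(2) = 4 - 8 = -4
Dx = (26)(-1) - (-21)(2) = -26 + 42 = 16
Dy = (-4)(-21) - (4)(26) = 84 - 104 = -20
x = Dx/D = 16/-4 = -4
y = Dy/D = -20/-4 = 5

x = -4, y = 5


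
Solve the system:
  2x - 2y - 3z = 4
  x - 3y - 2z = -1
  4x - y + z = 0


Using Cramer's rule. Expand each determinant along the first row.
D  = 2*[(-3)*1 - (-2)*(-1)] - (-2)*[1*1 - (-2)*4] + (-3)*[1*(-1) - (-3)*4]
  = 2*(-5) - (-2)*(9) + (-3)*(11) = -25
Dx = 4*[(-3)*1 - (-2)*(-1)] - (-2)*[(-1)*1 - (-2)*0] + (-3)*[(-1)*(-1) - (-3)*0]
  = 4*(-5) - (-2)*(-1) + (-3)*(1) = -25
Dy = 2*[(-1)*1 - (-2)*0] - 4*[1*1 - (-2)*4] + (-3)*[1*0 - (-1)*4]
  = 2*(-1) - 4*(9) + (-3)*(4) = -50
Dz = 2*[(-3)*0 - (-1)*(-1)] - (-2)*[1*0 - (-1)*4] + 4*[1*(-1) - (-3)*4]
  = 2*(-1) - (-2)*(4) + 4*(11) = 50
x = Dx/D = -25/-25 = 1, y = Dy/D = -50/-25 = 2, z = Dz/D = 50/-25 = -2
Check eq1: (2)(1) + (-2)(2) + (-3)(-2) = 4 = 4 ✓
Check eq2: (1)(1) + (-3)(2) + (-2)(-2) = -1 = -1 ✓
Check eq3: (4)(1) + (-1)(2) + (1)(-2) = 0 = 0 ✓

x = 1, y = 2, z = -2


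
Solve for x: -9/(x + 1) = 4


Multiply both sides by (x + 1): -9 = 4(x + 1)
Distribute: -9 = 4x + 4
4x = -9 - 4 = -13
x = -13/4

x = -13/4


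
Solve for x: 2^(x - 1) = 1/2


Express both sides with the same base.
1/2 = 2^(-1)
Since the bases match, equate exponents: x - 1 = -1
So x = -1 - (-1) = 0

x = 0


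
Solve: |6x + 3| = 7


An absolute value equation |expr| = 7 gives two cases:
Case 1: 6x + 3 = 7
  6x = 4, so x = 2/3
Case 2: 6x + 3 = -7
  6x = -10, so x = -5/3

x = -5/3, x = 2/3


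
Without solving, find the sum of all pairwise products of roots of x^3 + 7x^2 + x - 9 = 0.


By Vieta's formulas for x^3 + bx^2 + cx + d = 0:
  r1 + r2 + r3 = -b/a = -7
  r1*r2 + r1*r3 + r2*r3 = c/a = 1
  r1*r2*r3 = -d/a = 9


Sum of pairwise products = 1


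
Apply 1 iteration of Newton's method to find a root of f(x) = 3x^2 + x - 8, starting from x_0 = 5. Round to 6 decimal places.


Newton's method: x_(n+1) = x_n - f(x_n)/f'(x_n)
f(x) = 3x^2 + x - 8
f'(x) = 6x + 1

Iteration 1:
  f(5.000000) = 72.000000
  f'(5.000000) = 31.000000
  x_1 = 5.000000 - (72.000000)/(31.000000) = 2.677419

x_1 = 2.677419


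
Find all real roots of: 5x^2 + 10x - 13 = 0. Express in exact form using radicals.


Using the quadratic formula: x = (-b ± sqrt(b^2 - 4ac)) / (2a)
Here a = 5, b = 10, c = -13
Discriminant = b^2 - 4ac = 10^2 - 4(5)(-13) = 100 + 260 = 360
Since discriminant = 360 > 0, there are two real roots.
x = (-10 ± 6*sqrt(10)) / 10
Simplifying: x = (-5 ± 3*sqrt(10)) / 5
Numerically: x ≈ 0.8974 or x ≈ -2.8974

x = (-5 + 3*sqrt(10)) / 5 or x = (-5 - 3*sqrt(10)) / 5


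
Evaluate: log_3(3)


We need the exponent such that 3^? = 3
3^1 = 3
Therefore log_3(3) = 1

1


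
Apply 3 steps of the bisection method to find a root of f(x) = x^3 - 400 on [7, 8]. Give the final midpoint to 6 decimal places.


f(x) = x^3 - 400
f(7) = -57 < 0
f(8) = 112 > 0

Step 1: midpoint = (7.000000 + 8.000000)/2 = 7.500000
  f(7.500000) = 21.875000
  f(mid) > 0, so root is in [7.000000, 7.500000]

Step 2: midpoint = (7.000000 + 7.500000)/2 = 7.250000
  f(7.250000) = -18.921875
  f(mid) < 0, so root is in [7.250000, 7.500000]

Step 3: midpoint = (7.250000 + 7.500000)/2 = 7.375000
  f(7.375000) = 1.130859
  f(mid) > 0, so root is in [7.250000, 7.375000]

midpoint = 7.375000


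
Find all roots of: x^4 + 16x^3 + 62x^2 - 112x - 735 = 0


Let p(x) = x^4 + 16x^3 + 62x^2 - 112x - 735. By the rational root theorem (leading coefficient 1), any rational root is an integer divisor of 735: try ±1, ±2, ... in turn.
Test x = 1: value = -768 ≠ 0.
Test x = -1: value = -576 ≠ 0.
Test x = 3: value = 0 ✓, so (x - 3) is a factor.
Synthetic division by (x - 3): bring down 1; 1(3) + 16 = 19; 19(3) + 62 = 119; 119(3) - 112 = 245; 245(3) - 735 = 0 → quotient x^3 + 19x^2 + 119x + 245, remainder 0.
Continue with the quotient x^3 + 19x^2 + 119x + 245 (candidates must divide 245).
Test x = 5: value = 1440 ≠ 0.
Test x = -5: value = 0 ✓, so (x + 5) is a factor.
Synthetic division by (x + 5): bring down 1; 1(-5) + 19 = 14; 14(-5) + 119 = 49; 49(-5) + 245 = 0 → quotient x^2 + 14x + 49, remainder 0.
Solve the quadratic x^2 + 14x + 49 = 0: discriminant = 14^2 - 4(1)(49) = 196 - 196 = 0.
Discriminant = 0, so a double root: x = -14/2 = -7.
Collecting all roots found:

x = -7 (multiplicity 2), x = -5, x = 3


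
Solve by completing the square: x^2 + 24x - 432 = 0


Start: x^2 + 24x - 432 = 0
Move constant: x^2 + 24x = 432
Half of 24 is 12, squared is 144
Add 144 to both sides: x^2 + 24x + 144 = 576
(x + 12)^2 = 576
x + 12 = ±24
x = -12 + 24 = 12 or x = -12 - 24 = -36

x = -36, x = 12


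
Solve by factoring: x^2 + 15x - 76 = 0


We need two numbers that multiply to -76 and add to 15.
Those numbers are -4 and 19 (since (-4) * 19 = -76 and (-4) + 19 = 15).
So x^2 + 15x - 76 = (x - 4)(x + 19) = 0
Setting each factor to zero: x = 4 or x = -19

x = -19, x = 4


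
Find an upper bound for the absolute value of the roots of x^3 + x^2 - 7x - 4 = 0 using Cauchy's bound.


Cauchy's bound: all roots r satisfy |r| <= 1 + max(|a_i/a_n|) for i = 0,...,n-1
where a_n is the leading coefficient.

Coefficients: [1, 1, -7, -4]
Leading coefficient a_n = 1
Ratios |a_i/a_n|: 1, 7, 4
Maximum ratio: 7
Cauchy's bound: |r| <= 1 + 7 = 8

Upper bound = 8


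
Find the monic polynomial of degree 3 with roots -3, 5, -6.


A monic polynomial with roots -3, 5, -6 is:
p(x) = (x + 3)(x - 5)(x + 6)
After multiplying by (x + 3): x + 3
After multiplying by (x - 5): x^2 - 2x - 15
After multiplying by (x + 6): x^3 + 4x^2 - 27x - 90

x^3 + 4x^2 - 27x - 90


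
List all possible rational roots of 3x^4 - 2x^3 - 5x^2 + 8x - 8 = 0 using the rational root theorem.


Rational root theorem: possible roots are ±p/q where:
  p divides the constant term (-8): p ∈ {1, 2, 4, 8}
  q divides the leading coefficient (3): q ∈ {1, 3}

All possible rational roots: -8, -4, -8/3, -2, -4/3, -1, -2/3, -1/3, 1/3, 2/3, 1, 4/3, 2, 8/3, 4, 8

-8, -4, -8/3, -2, -4/3, -1, -2/3, -1/3, 1/3, 2/3, 1, 4/3, 2, 8/3, 4, 8


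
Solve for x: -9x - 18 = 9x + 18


Starting with: -9x - 18 = 9x + 18
Move all x terms to left: (-9 - 9)x = 18 + 18
Simplify: -18x = 36
Divide both sides by -18: x = -2

x = -2


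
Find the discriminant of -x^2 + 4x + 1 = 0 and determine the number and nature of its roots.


For ax^2 + bx + c = 0, discriminant D = b^2 - 4ac
Here a = -1, b = 4, c = 1
D = (4)^2 - 4(-1)(1) = 16 + 4 = 20

D = 20 > 0 but not a perfect square
The equation has 2 distinct real irrational roots.

Discriminant = 20, 2 distinct real irrational roots


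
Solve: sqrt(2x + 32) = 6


Square both sides: 2x + 32 = 6^2 = 36
2x = 36 - 32 = 4
x = 2
Check: sqrt(2*2 + 32) = sqrt(36) = 6 ✓

x = 2


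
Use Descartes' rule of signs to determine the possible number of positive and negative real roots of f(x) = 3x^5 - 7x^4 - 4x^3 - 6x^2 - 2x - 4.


Descartes' rule of signs:

For positive roots, count sign changes in f(x) = 3x^5 - 7x^4 - 4x^3 - 6x^2 - 2x - 4:
Signs of coefficients: +, -, -, -, -, -
Number of sign changes: 1
Possible positive real roots: 1

For negative roots, examine f(-x) = -3x^5 - 7x^4 + 4x^3 - 6x^2 + 2x - 4:
Signs of coefficients: -, -, +, -, +, -
Number of sign changes: 4
Possible negative real roots: 4, 2, 0

Positive roots: 1; Negative roots: 4 or 2 or 0


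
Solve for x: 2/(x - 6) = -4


Multiply both sides by (x - 6): 2 = -4(x - 6)
Distribute: 2 = -4x + 24
-4x = 2 - 24 = -22
x = 11/2

x = 11/2


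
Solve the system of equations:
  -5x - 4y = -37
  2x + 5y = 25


Using Cramer's rule:
Determinant D = (-5)(5) - (2)(-4) = -25 + 8 = -17
Dx = (-37)(5) - (25)(-4) = -185 + 100 = -85
Dy = (-5)(25) - (2)(-37) = -125 + 74 = -51
x = Dx/D = -85/-17 = 5
y = Dy/D = -51/-17 = 3

x = 5, y = 3


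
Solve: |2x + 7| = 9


An absolute value equation |expr| = 9 gives two cases:
Case 1: 2x + 7 = 9
  2x = 2, so x = 1
Case 2: 2x + 7 = -9
  2x = -16, so x = -8

x = -8, x = 1


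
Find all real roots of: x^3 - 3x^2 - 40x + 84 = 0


Let p(x) = x^3 - 3x^2 - 40x + 84. By the rational root theorem (leading coefficient 1), any rational root is an integer divisor of 84: try ±1, ±2, ... in turn.
Test x = 1: value = 42 ≠ 0.
Test x = -1: value = 120 ≠ 0.
Test x = 2: value = 0 ✓, so (x - 2) is a factor.
Synthetic division by (x - 2): bring down 1; 1(2) - 3 = -1; (-1)(2) - 40 = -42; (-42)(2) + 84 = 0 → quotient x^2 - x - 42, remainder 0.
Solve the quadratic x^2 - x - 42 = 0: discriminant = (-1)^2 - 4(1)(-42) = 1 + 168 = 169.
sqrt(169) = 13, so x = (1 ± 13)/2: x = 7 or x = -6.

x = -6, x = 2, x = 7


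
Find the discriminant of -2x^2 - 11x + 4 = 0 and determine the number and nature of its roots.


For ax^2 + bx + c = 0, discriminant D = b^2 - 4ac
Here a = -2, b = -11, c = 4
D = (-11)^2 - 4(-2)(4) = 121 + 32 = 153

D = 153 > 0 but not a perfect square
The equation has 2 distinct real irrational roots.

Discriminant = 153, 2 distinct real irrational roots


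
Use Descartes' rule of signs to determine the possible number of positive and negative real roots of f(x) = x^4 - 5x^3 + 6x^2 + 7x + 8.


Descartes' rule of signs:

For positive roots, count sign changes in f(x) = x^4 - 5x^3 + 6x^2 + 7x + 8:
Signs of coefficients: +, -, +, +, +
Number of sign changes: 2
Possible positive real roots: 2, 0

For negative roots, examine f(-x) = x^4 + 5x^3 + 6x^2 - 7x + 8:
Signs of coefficients: +, +, +, -, +
Number of sign changes: 2
Possible negative real roots: 2, 0

Positive roots: 2 or 0; Negative roots: 2 or 0


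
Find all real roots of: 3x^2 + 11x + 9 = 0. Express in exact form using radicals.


Using the quadratic formula: x = (-b ± sqrt(b^2 - 4ac)) / (2a)
Here a = 3, b = 11, c = 9
Discriminant = b^2 - 4ac = 11^2 - 4(3)(9) = 121 - 108 = 13
Since discriminant = 13 > 0, there are two real roots.
x = (-11 ± sqrt(13)) / 6
Numerically: x ≈ -1.2324 or x ≈ -2.4343

x = (-11 + sqrt(13)) / 6 or x = (-11 - sqrt(13)) / 6


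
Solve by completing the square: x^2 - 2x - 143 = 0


Start: x^2 - 2x - 143 = 0
Move constant: x^2 - 2x = 143
Half of -2 is -1, squared is 1
Add 1 to both sides: x^2 - 2x + 1 = 144
(x - 1)^2 = 144
x - 1 = ±12
x = 1 + 12 = 13 or x = 1 - 12 = -11

x = -11, x = 13


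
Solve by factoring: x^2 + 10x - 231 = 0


We need two numbers that multiply to -231 and add to 10.
Those numbers are -11 and 21 (since (-11) * 21 = -231 and (-11) + 21 = 10).
So x^2 + 10x - 231 = (x - 11)(x + 21) = 0
Setting each factor to zero: x = 11 or x = -21

x = -21, x = 11


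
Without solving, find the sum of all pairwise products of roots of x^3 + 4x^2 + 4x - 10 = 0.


By Vieta's formulas for x^3 + bx^2 + cx + d = 0:
  r1 + r2 + r3 = -b/a = -4
  r1*r2 + r1*r3 + r2*r3 = c/a = 4
  r1*r2*r3 = -d/a = 10


Sum of pairwise products = 4


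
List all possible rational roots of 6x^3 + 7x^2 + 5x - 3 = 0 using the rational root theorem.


Rational root theorem: possible roots are ±p/q where:
  p divides the constant term (-3): p ∈ {1, 3}
  q divides the leading coefficient (6): q ∈ {1, 2, 3, 6}

All possible rational roots: -3, -3/2, -1, -1/2, -1/3, -1/6, 1/6, 1/3, 1/2, 1, 3/2, 3

-3, -3/2, -1, -1/2, -1/3, -1/6, 1/6, 1/3, 1/2, 1, 3/2, 3
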